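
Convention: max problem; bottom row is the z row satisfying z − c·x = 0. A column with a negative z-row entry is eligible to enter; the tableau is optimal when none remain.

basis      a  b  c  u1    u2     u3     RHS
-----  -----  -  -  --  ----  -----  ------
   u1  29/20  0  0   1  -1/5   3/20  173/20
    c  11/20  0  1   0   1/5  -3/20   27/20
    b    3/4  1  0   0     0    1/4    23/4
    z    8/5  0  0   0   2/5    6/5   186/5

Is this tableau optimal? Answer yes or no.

Every z-row coefficient is ≥ 0, so the tableau is optimal.

yes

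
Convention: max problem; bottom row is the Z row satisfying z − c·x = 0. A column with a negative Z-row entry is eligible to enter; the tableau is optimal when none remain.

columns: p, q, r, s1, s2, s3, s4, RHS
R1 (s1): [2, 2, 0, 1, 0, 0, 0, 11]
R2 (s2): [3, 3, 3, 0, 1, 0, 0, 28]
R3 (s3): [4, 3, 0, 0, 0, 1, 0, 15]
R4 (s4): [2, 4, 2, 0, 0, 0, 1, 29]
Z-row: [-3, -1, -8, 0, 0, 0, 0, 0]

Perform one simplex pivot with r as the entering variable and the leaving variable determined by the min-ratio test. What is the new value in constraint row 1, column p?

Ratio test on column r — row 1: entry 0 ≤ 0; row 2: 28/3 = 28/3; row 3: entry 0 ≤ 0; row 4: 29/2 = 29/2. Minimum is 28/3 at row 2 (s2 leaves); pivot element 3.
Divide row 2 by 3; eliminate column r from the other rows.
Row 1 update in column p: 2 − 0·1 = 2.

2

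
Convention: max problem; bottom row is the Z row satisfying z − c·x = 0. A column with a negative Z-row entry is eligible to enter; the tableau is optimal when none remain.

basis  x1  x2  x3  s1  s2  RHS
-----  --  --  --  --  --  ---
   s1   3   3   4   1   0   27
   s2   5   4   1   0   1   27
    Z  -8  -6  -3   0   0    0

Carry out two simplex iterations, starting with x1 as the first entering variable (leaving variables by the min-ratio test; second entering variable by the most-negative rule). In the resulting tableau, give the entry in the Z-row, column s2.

23/17

Ratio test on column x1 — row 1: 27/3 = 9; row 2: 27/5 = 27/5. Minimum is 27/5 at row 2 (s2 leaves); pivot element 5.
Divide row 2 by 5; eliminate column x1 from the other rows.
Second iteration: most negative Z-row entry is -7/5 in column x3, so x3 enters.
Ratio test on column x3 — row 1: (54/5)/(17/5) = 54/17; row 2: (27/5)/(1/5) = 27. Minimum is 54/17 at row 1 (s1 leaves); pivot element 17/5.
Divide row 1 by 17/5; eliminate column x3 from the other rows.
After both pivots, the entry at the Z-row, column s2 is 23/17.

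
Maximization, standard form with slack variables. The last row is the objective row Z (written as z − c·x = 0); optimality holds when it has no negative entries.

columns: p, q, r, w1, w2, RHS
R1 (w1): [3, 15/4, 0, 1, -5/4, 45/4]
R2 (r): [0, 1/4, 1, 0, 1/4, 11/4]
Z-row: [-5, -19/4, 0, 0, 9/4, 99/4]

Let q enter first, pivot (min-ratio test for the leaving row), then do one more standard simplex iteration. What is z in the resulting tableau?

87/2

Ratio test on column q — row 1: (45/4)/(15/4) = 3; row 2: (11/4)/(1/4) = 11. Minimum is 3 at row 1 (w1 leaves); pivot element 15/4.
Pivot on row 1; the Z-row RHS becomes 99/4 − (-19/4)·3 = 39.
Next entering variable (most negative Z-row entry -6/5): p.
Ratio test on column p — row 1: 3/(4/5) = 15/4; row 2: entry -1/5 ≤ 0. Minimum is 15/4 at row 1 (q leaves); pivot element 4/5.
After the second pivot the Z-row RHS is 39 − (-6/5)·(15/4) = 87/2.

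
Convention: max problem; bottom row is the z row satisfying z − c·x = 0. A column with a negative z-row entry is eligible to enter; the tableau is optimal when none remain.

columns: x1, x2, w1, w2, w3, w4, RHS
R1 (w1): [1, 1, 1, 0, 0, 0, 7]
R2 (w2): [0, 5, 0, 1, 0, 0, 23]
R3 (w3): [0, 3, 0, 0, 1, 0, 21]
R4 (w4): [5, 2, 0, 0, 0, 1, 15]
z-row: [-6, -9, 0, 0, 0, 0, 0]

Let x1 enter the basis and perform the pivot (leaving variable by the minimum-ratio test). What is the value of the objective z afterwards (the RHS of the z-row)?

Ratio test on column x1 — row 1: 7/1 = 7; row 2: entry 0 ≤ 0; row 3: entry 0 ≤ 0; row 4: 15/5 = 3. Minimum is 3 at row 4 (w4 leaves); pivot element 5.
Pivot on row 4; the z-row RHS becomes 0 − (-6)·3 = 18.

18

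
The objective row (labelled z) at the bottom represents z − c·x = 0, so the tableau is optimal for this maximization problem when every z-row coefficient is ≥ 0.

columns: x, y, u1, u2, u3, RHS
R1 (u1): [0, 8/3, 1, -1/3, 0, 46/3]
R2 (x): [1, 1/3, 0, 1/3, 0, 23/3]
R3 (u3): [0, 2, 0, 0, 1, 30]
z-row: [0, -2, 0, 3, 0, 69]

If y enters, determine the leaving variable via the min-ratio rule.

Column y entries and ratios — u1: (46/3)/(8/3) = 23/4; x: (23/3)/(1/3) = 23; u3: 30/2 = 15.
Smallest ratio is 23/4 in the row of u1, so u1 leaves.

u1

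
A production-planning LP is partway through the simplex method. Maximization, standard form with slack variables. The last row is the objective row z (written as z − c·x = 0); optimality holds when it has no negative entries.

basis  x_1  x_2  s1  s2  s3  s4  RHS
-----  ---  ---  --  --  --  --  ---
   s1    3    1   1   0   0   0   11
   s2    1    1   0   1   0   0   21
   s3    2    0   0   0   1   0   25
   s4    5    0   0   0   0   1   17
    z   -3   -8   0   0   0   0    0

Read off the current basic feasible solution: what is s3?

s3 is basic (row 3); its value is the RHS of that row, 25.

25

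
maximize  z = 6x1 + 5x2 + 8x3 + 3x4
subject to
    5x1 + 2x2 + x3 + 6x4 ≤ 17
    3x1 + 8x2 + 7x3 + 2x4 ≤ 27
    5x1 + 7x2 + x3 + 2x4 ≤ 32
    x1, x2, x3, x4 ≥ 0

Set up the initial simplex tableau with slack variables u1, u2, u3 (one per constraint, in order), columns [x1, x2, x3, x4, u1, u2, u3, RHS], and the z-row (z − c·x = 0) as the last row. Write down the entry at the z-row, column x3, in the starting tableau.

-8

The z-row carries the negated objective coefficients: the x3 entry is -8.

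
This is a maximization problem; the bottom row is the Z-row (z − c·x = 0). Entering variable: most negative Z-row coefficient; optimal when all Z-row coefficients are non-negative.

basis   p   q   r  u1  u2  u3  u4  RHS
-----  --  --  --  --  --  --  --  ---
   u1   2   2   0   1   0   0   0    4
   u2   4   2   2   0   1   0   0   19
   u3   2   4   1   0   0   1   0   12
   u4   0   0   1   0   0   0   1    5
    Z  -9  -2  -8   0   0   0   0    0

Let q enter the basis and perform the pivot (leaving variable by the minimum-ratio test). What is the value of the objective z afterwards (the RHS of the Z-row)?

Ratio test on column q — row 1: 4/2 = 2; row 2: 19/2 = 19/2; row 3: 12/4 = 3; row 4: entry 0 ≤ 0. Minimum is 2 at row 1 (u1 leaves); pivot element 2.
Pivot on row 1; the Z-row RHS becomes 0 − (-2)·2 = 4.

4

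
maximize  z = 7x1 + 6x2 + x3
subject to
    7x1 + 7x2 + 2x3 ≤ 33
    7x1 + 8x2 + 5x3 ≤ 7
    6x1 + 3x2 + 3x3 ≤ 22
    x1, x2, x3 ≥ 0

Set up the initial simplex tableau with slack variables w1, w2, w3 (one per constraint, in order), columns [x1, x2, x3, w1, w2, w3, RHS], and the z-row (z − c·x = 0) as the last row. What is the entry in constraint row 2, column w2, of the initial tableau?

Slack w2 belongs to constraint 2; its column is the unit vector e_2, so the entry in row 2 is 1.

1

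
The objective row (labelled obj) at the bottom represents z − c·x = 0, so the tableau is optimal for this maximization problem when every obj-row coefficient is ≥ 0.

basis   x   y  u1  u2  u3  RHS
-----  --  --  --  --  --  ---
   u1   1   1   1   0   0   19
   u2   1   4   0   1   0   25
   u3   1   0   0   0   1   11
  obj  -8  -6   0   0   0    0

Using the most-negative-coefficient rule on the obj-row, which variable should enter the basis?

x

Negative obj-row entries: x: -8, y: -6.
The most negative is -8 in column x, so x enters.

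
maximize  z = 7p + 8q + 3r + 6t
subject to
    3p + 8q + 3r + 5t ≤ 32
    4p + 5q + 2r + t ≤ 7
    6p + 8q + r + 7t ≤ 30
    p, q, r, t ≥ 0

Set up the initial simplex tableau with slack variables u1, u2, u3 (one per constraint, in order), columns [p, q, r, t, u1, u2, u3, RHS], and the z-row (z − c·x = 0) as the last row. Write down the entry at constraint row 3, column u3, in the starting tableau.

Slack u3 belongs to constraint 3; its column is the unit vector e_3, so the entry in row 3 is 1.

1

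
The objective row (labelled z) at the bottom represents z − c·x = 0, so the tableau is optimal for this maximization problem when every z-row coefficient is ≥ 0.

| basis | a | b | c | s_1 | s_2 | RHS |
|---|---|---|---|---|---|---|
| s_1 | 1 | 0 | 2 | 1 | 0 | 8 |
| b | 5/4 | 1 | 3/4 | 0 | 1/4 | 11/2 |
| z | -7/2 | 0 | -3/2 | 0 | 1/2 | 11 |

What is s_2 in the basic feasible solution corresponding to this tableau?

s_2 is not in the basis, so in the current basic feasible solution s_2 = 0.

0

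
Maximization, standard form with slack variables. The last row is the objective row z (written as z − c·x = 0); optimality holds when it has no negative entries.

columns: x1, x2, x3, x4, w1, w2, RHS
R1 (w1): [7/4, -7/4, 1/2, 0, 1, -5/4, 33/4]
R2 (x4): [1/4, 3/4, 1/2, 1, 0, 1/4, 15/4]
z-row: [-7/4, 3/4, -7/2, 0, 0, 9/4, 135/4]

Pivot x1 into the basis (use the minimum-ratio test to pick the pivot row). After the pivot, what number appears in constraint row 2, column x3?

3/7

Ratio test on column x1 — row 1: (33/4)/(7/4) = 33/7; row 2: (15/4)/(1/4) = 15. Minimum is 33/7 at row 1 (w1 leaves); pivot element 7/4.
Divide row 1 by 7/4; eliminate column x1 from the other rows.
Row 2 update in column x3: 1/2 − (1/4)·(2/7) = 3/7.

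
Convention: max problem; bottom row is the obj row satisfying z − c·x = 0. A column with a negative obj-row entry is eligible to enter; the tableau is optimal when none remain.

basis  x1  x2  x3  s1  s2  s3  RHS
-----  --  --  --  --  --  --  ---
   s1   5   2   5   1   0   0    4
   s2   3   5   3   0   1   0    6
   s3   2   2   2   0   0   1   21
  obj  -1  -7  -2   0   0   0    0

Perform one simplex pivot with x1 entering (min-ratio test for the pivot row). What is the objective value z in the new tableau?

Ratio test on column x1 — row 1: 4/5 = 4/5; row 2: 6/3 = 2; row 3: 21/2 = 21/2. Minimum is 4/5 at row 1 (s1 leaves); pivot element 5.
Pivot on row 1; the obj-row RHS becomes 0 − (-1)·(4/5) = 4/5.

4/5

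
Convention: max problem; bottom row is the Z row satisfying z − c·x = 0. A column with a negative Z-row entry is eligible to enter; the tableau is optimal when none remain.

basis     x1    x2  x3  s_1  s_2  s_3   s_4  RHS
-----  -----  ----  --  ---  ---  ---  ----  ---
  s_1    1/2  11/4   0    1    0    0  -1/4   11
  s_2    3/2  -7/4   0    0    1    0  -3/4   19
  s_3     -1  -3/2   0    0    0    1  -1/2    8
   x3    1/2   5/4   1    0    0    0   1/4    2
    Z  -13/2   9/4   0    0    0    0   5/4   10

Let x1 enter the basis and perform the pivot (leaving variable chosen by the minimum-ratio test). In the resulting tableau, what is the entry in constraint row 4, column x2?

5/2

Ratio test on column x1 — row 1: 11/(1/2) = 22; row 2: 19/(3/2) = 38/3; row 3: entry -1 ≤ 0; row 4: 2/(1/2) = 4. Minimum is 4 at row 4 (x3 leaves); pivot element 1/2.
Divide row 4 by 1/2; eliminate column x1 from the other rows.
In the new row 4, the x2 entry is the old entry divided by the pivot: (5/4)/(1/2) = 5/2.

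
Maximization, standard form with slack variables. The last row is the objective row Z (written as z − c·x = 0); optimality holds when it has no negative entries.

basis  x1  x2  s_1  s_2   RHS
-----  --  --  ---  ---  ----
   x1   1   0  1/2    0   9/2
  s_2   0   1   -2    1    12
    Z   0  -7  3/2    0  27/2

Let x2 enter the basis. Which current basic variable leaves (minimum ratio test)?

s_2

Column x2 entries and ratios — x1: 0 ≤ 0, skip; s_2: 12/1 = 12.
Smallest ratio is 12 in the row of s_2, so s_2 leaves.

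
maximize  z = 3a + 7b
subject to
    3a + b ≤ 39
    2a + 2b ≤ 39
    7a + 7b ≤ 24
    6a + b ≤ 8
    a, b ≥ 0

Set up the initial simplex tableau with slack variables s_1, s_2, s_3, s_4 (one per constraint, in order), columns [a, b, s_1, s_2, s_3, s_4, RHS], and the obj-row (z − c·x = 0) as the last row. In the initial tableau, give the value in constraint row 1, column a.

3

Constraint 1 has coefficient 3 on a.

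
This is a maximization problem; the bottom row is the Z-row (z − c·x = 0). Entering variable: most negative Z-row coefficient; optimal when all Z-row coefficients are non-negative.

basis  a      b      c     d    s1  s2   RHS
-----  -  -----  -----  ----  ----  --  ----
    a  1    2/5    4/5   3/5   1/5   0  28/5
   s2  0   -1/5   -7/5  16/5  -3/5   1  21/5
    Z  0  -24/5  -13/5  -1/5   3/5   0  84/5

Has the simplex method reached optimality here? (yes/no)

no

The Z-row has a negative entry -24/5 in column b, so it is not optimal.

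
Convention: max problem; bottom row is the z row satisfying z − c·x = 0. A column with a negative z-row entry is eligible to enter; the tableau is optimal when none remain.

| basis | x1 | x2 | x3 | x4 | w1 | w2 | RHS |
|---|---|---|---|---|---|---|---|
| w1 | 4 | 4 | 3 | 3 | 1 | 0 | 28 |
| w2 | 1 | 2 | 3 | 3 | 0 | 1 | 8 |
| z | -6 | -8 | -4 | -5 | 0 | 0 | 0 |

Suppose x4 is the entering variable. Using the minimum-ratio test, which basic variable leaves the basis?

w2

Column x4 entries and ratios — w1: 28/3 = 28/3; w2: 8/3 = 8/3.
Smallest ratio is 8/3 in the row of w2, so w2 leaves.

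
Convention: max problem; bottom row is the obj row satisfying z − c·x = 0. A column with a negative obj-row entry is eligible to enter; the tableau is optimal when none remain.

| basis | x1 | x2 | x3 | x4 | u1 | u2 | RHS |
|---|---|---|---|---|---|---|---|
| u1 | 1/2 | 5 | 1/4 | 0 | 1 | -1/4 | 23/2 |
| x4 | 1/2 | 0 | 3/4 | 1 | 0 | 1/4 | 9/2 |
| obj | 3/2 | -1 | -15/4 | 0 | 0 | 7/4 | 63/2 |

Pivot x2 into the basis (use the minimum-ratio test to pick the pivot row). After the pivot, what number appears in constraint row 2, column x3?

3/4

Ratio test on column x2 — row 1: (23/2)/5 = 23/10; row 2: entry 0 ≤ 0. Minimum is 23/10 at row 1 (u1 leaves); pivot element 5.
Divide row 1 by 5; eliminate column x2 from the other rows.
Row 2 update in column x3: 3/4 − 0·(1/20) = 3/4.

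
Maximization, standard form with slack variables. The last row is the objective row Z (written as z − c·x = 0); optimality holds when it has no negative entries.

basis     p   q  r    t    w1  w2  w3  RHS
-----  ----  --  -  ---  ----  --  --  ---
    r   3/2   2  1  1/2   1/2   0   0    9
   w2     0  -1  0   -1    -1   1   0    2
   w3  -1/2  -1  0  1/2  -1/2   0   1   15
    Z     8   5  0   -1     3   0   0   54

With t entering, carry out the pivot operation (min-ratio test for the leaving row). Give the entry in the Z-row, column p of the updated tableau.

11

Ratio test on column t — row 1: 9/(1/2) = 18; row 2: entry -1 ≤ 0; row 3: 15/(1/2) = 30. Minimum is 18 at row 1 (r leaves); pivot element 1/2.
Divide row 1 by 1/2; eliminate column t from the other rows.
Z-row update in column p: 8 − (-1)·3 = 11.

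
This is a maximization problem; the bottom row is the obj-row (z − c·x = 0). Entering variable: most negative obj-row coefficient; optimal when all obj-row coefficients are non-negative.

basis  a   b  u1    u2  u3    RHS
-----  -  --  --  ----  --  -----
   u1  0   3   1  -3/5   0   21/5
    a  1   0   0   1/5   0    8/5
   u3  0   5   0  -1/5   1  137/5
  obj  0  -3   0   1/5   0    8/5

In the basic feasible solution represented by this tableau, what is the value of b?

0

b is not in the basis, so in the current basic feasible solution b = 0.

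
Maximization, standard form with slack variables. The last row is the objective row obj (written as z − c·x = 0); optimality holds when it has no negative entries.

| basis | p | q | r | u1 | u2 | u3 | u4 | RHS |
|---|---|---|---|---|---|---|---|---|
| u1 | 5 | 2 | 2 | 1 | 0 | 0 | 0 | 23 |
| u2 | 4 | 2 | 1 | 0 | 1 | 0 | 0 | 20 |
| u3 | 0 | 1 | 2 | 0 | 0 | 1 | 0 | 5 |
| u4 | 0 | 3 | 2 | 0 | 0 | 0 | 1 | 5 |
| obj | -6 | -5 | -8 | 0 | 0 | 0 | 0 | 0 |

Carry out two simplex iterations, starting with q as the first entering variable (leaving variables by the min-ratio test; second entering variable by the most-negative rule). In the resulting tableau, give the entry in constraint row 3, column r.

Ratio test on column q — row 1: 23/2 = 23/2; row 2: 20/2 = 10; row 3: 5/1 = 5; row 4: 5/3 = 5/3. Minimum is 5/3 at row 4 (u4 leaves); pivot element 3.
Divide row 4 by 3; eliminate column q from the other rows.
Second iteration: most negative obj-row entry is -6 in column p, so p enters.
Ratio test on column p — row 1: (59/3)/5 = 59/15; row 2: (50/3)/4 = 25/6; row 3: entry 0 ≤ 0; row 4: entry 0 ≤ 0. Minimum is 59/15 at row 1 (u1 leaves); pivot element 5.
Divide row 1 by 5; eliminate column p from the other rows.
After both pivots, the entry at constraint row 3, column r is 4/3.

4/3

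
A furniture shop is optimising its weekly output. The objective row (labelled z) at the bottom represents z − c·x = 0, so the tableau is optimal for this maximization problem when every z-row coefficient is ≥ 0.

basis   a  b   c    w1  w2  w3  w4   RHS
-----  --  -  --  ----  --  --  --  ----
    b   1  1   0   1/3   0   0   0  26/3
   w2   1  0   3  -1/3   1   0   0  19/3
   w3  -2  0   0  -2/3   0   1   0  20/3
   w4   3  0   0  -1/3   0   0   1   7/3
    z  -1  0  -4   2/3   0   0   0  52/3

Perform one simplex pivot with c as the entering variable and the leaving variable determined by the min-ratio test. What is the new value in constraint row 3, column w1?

Ratio test on column c — row 1: entry 0 ≤ 0; row 2: (19/3)/3 = 19/9; row 3: entry 0 ≤ 0; row 4: entry 0 ≤ 0. Minimum is 19/9 at row 2 (w2 leaves); pivot element 3.
Divide row 2 by 3; eliminate column c from the other rows.
Row 3 update in column w1: -2/3 − 0·(-1/9) = -2/3.

-2/3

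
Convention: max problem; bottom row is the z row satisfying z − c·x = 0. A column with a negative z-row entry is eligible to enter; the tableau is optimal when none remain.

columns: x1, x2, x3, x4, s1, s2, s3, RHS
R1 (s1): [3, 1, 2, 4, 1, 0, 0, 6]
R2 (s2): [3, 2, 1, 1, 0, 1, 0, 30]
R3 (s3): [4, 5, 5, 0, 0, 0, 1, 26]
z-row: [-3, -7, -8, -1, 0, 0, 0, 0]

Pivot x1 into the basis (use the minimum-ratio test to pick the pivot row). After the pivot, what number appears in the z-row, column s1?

Ratio test on column x1 — row 1: 6/3 = 2; row 2: 30/3 = 10; row 3: 26/4 = 13/2. Minimum is 2 at row 1 (s1 leaves); pivot element 3.
Divide row 1 by 3; eliminate column x1 from the other rows.
z-row update in column s1: 0 − (-3)·(1/3) = 1.

1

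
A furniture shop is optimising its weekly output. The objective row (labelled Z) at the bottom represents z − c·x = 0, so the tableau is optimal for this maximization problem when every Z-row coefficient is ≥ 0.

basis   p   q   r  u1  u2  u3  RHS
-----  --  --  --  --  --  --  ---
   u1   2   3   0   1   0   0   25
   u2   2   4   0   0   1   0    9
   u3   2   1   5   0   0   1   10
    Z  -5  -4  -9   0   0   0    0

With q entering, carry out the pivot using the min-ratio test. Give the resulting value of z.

Ratio test on column q — row 1: 25/3 = 25/3; row 2: 9/4 = 9/4; row 3: 10/1 = 10. Minimum is 9/4 at row 2 (u2 leaves); pivot element 4.
Pivot on row 2; the Z-row RHS becomes 0 − (-4)·(9/4) = 9.

9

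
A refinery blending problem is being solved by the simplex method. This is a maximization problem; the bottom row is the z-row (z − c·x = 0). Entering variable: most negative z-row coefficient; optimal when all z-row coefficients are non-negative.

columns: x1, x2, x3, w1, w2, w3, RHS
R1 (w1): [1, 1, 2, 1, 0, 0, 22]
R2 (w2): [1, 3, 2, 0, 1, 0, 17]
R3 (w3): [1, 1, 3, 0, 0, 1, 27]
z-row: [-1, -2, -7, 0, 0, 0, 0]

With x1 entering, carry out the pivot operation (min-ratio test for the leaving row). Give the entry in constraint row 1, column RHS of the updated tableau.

5

Ratio test on column x1 — row 1: 22/1 = 22; row 2: 17/1 = 17; row 3: 27/1 = 27. Minimum is 17 at row 2 (w2 leaves); pivot element 1.
Divide row 2 by 1; eliminate column x1 from the other rows.
Row 1 update in column RHS: 22 − 1·17 = 5.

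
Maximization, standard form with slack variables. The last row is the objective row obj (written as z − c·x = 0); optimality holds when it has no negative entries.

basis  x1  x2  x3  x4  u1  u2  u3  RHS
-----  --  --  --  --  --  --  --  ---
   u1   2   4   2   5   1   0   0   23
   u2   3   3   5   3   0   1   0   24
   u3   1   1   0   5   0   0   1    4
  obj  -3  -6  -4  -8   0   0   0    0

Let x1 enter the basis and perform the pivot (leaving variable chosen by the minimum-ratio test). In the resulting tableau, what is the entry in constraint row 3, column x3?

Ratio test on column x1 — row 1: 23/2 = 23/2; row 2: 24/3 = 8; row 3: 4/1 = 4. Minimum is 4 at row 3 (u3 leaves); pivot element 1.
Divide row 3 by 1; eliminate column x1 from the other rows.
In the new row 3, the x3 entry is the old entry divided by the pivot: 0/1 = 0.

0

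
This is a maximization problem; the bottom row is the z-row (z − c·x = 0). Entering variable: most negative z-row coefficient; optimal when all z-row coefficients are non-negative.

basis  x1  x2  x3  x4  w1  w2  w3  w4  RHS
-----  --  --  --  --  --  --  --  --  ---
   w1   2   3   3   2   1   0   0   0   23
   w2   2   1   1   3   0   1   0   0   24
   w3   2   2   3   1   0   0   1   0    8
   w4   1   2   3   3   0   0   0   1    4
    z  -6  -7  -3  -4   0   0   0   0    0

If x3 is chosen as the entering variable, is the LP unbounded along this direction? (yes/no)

Column x3 has positive entries in row(s) 1, 2, 3, 4, so the ratio test bounds it — not unbounded.

no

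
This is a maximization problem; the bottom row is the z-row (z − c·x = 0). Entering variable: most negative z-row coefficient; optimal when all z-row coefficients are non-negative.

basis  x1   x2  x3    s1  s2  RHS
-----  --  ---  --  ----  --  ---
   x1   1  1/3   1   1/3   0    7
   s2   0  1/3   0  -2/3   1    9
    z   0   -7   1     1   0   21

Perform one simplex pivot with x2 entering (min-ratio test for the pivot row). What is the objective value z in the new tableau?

168

Ratio test on column x2 — row 1: 7/(1/3) = 21; row 2: 9/(1/3) = 27. Minimum is 21 at row 1 (x1 leaves); pivot element 1/3.
Pivot on row 1; the z-row RHS becomes 21 − (-7)·21 = 168.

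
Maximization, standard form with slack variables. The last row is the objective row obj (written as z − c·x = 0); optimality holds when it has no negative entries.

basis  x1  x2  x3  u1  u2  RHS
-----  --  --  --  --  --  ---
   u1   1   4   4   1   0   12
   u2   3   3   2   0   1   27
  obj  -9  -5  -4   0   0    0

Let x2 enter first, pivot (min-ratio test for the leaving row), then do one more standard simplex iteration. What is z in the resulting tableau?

Ratio test on column x2 — row 1: 12/4 = 3; row 2: 27/3 = 9. Minimum is 3 at row 1 (u1 leaves); pivot element 4.
Pivot on row 1; the obj-row RHS becomes 0 − (-5)·3 = 15.
Next entering variable (most negative obj-row entry -31/4): x1.
Ratio test on column x1 — row 1: 3/(1/4) = 12; row 2: 18/(9/4) = 8. Minimum is 8 at row 2 (u2 leaves); pivot element 9/4.
After the second pivot the obj-row RHS is 15 − (-31/4)·8 = 77.

77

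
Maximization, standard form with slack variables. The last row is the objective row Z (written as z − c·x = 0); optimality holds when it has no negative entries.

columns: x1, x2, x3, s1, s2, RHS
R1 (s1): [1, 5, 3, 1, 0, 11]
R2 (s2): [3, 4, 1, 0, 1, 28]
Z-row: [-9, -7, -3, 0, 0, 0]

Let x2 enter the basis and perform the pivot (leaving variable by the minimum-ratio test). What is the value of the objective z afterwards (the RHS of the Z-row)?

Ratio test on column x2 — row 1: 11/5 = 11/5; row 2: 28/4 = 7. Minimum is 11/5 at row 1 (s1 leaves); pivot element 5.
Pivot on row 1; the Z-row RHS becomes 0 − (-7)·(11/5) = 77/5.

77/5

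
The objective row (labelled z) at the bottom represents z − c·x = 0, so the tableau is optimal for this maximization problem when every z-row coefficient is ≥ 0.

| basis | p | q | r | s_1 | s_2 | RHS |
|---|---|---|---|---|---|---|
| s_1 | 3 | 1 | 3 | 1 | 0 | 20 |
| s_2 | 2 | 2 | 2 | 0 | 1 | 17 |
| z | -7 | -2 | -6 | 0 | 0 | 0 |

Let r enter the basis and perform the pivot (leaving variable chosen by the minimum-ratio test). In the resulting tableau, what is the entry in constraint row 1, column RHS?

20/3

Ratio test on column r — row 1: 20/3 = 20/3; row 2: 17/2 = 17/2. Minimum is 20/3 at row 1 (s_1 leaves); pivot element 3.
Divide row 1 by 3; eliminate column r from the other rows.
In the new row 1, the RHS entry is the old entry divided by the pivot: 20/3 = 20/3.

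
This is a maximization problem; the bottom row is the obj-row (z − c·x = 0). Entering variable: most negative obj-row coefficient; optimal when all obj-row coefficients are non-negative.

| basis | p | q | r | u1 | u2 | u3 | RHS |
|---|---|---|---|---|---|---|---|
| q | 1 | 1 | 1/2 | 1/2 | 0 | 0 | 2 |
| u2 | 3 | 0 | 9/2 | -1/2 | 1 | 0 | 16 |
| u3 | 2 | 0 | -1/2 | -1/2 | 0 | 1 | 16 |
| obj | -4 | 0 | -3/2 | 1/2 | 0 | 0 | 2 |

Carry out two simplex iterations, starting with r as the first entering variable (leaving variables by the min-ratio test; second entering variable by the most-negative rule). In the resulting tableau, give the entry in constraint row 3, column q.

-7/2

Ratio test on column r — row 1: 2/(1/2) = 4; row 2: 16/(9/2) = 32/9; row 3: entry -1/2 ≤ 0. Minimum is 32/9 at row 2 (u2 leaves); pivot element 9/2.
Divide row 2 by 9/2; eliminate column r from the other rows.
Second iteration: most negative obj-row entry is -3 in column p, so p enters.
Ratio test on column p — row 1: (2/9)/(2/3) = 1/3; row 2: (32/9)/(2/3) = 16/3; row 3: (160/9)/(7/3) = 160/21. Minimum is 1/3 at row 1 (q leaves); pivot element 2/3.
Divide row 1 by 2/3; eliminate column p from the other rows.
After both pivots, the entry at constraint row 3, column q is -7/2.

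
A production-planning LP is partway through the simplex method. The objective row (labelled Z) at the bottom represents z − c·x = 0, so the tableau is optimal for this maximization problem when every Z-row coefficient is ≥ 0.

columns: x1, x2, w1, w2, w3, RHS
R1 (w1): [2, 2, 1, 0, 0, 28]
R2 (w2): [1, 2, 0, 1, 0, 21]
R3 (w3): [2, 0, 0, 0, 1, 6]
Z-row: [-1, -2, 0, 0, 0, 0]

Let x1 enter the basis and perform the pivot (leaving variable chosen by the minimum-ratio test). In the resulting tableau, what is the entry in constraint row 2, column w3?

Ratio test on column x1 — row 1: 28/2 = 14; row 2: 21/1 = 21; row 3: 6/2 = 3. Minimum is 3 at row 3 (w3 leaves); pivot element 2.
Divide row 3 by 2; eliminate column x1 from the other rows.
Row 2 update in column w3: 0 − 1·(1/2) = -1/2.

-1/2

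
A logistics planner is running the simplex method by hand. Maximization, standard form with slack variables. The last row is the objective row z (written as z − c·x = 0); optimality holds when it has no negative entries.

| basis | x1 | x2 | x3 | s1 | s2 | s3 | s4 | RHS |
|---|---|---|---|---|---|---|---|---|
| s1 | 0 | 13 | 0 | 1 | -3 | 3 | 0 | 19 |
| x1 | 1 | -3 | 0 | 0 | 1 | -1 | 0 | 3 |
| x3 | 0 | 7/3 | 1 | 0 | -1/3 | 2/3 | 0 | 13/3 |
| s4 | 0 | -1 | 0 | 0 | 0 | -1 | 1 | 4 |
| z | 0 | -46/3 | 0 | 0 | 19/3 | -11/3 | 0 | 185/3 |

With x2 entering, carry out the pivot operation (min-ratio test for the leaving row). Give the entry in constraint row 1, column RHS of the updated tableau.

19/13

Ratio test on column x2 — row 1: 19/13 = 19/13; row 2: entry -3 ≤ 0; row 3: (13/3)/(7/3) = 13/7; row 4: entry -1 ≤ 0. Minimum is 19/13 at row 1 (s1 leaves); pivot element 13.
Divide row 1 by 13; eliminate column x2 from the other rows.
In the new row 1, the RHS entry is the old entry divided by the pivot: 19/13 = 19/13.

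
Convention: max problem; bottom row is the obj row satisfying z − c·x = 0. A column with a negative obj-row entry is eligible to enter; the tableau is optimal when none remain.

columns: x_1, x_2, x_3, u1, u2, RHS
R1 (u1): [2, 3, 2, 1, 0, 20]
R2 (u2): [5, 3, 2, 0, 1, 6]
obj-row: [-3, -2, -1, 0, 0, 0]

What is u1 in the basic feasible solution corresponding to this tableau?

20

u1 is basic (row 1); its value is the RHS of that row, 20.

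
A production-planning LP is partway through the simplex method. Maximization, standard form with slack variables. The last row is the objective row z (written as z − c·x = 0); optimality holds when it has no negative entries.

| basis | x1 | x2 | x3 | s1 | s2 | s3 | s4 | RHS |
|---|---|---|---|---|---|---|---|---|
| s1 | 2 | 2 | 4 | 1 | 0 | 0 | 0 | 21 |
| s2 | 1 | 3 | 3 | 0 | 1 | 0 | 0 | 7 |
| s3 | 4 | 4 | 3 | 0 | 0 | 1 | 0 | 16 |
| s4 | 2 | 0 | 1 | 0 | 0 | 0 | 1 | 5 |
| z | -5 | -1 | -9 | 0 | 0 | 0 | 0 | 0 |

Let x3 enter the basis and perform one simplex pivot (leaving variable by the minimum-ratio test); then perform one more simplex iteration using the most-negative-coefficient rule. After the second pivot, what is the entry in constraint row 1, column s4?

Ratio test on column x3 — row 1: 21/4 = 21/4; row 2: 7/3 = 7/3; row 3: 16/3 = 16/3; row 4: 5/1 = 5. Minimum is 7/3 at row 2 (s2 leaves); pivot element 3.
Divide row 2 by 3; eliminate column x3 from the other rows.
Second iteration: most negative z-row entry is -2 in column x1, so x1 enters.
Ratio test on column x1 — row 1: (35/3)/(2/3) = 35/2; row 2: (7/3)/(1/3) = 7; row 3: 9/3 = 3; row 4: (8/3)/(5/3) = 8/5. Minimum is 8/5 at row 4 (s4 leaves); pivot element 5/3.
Divide row 4 by 5/3; eliminate column x1 from the other rows.
After both pivots, the entry at constraint row 1, column s4 is -2/5.

-2/5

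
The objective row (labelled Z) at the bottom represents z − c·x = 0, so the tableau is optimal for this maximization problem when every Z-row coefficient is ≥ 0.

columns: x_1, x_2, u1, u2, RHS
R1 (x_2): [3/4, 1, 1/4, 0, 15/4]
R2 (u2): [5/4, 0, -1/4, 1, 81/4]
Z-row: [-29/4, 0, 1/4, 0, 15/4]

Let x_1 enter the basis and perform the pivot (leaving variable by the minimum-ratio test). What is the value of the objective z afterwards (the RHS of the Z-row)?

Ratio test on column x_1 — row 1: (15/4)/(3/4) = 5; row 2: (81/4)/(5/4) = 81/5. Minimum is 5 at row 1 (x_2 leaves); pivot element 3/4.
Pivot on row 1; the Z-row RHS becomes 15/4 − (-29/4)·5 = 40.

40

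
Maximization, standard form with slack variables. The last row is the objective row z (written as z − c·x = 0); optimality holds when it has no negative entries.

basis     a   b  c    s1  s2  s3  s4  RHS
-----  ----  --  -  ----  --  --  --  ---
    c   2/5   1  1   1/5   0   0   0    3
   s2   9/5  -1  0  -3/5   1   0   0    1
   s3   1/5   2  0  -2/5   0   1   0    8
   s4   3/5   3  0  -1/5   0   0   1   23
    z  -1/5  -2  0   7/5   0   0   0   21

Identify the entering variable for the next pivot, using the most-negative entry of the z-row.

b

Negative z-row entries: a: -1/5, b: -2.
The most negative is -2 in column b, so b enters.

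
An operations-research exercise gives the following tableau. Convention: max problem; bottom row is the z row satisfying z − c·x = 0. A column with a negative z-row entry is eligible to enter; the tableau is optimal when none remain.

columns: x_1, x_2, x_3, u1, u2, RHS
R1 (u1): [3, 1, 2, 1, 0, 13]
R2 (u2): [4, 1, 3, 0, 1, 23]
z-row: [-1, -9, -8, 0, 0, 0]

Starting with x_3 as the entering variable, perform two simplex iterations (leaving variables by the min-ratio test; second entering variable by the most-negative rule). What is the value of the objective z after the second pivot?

Ratio test on column x_3 — row 1: 13/2 = 13/2; row 2: 23/3 = 23/3. Minimum is 13/2 at row 1 (u1 leaves); pivot element 2.
Pivot on row 1; the z-row RHS becomes 0 − (-8)·(13/2) = 52.
Next entering variable (most negative z-row entry -5): x_2.
Ratio test on column x_2 — row 1: (13/2)/(1/2) = 13; row 2: entry -1/2 ≤ 0. Minimum is 13 at row 1 (x_3 leaves); pivot element 1/2.
After the second pivot the z-row RHS is 52 − (-5)·13 = 117.

117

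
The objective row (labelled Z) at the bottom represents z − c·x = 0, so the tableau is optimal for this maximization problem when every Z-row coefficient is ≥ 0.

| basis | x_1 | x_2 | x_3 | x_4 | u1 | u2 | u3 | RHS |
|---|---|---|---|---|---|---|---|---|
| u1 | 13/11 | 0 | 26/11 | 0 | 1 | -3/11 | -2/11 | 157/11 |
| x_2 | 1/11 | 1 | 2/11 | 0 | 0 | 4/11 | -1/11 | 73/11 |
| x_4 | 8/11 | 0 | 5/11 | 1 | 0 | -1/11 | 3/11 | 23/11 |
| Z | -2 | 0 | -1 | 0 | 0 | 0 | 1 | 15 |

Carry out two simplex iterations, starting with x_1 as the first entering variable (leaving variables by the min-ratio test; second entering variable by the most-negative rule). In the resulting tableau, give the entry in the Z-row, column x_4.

Ratio test on column x_1 — row 1: (157/11)/(13/11) = 157/13; row 2: (73/11)/(1/11) = 73; row 3: (23/11)/(8/11) = 23/8. Minimum is 23/8 at row 3 (x_4 leaves); pivot element 8/11.
Divide row 3 by 8/11; eliminate column x_1 from the other rows.
Second iteration: most negative Z-row entry is -1/4 in column u2, so u2 enters.
Ratio test on column u2 — row 1: entry -1/8 ≤ 0; row 2: (51/8)/(3/8) = 17; row 3: entry -1/8 ≤ 0. Minimum is 17 at row 2 (x_2 leaves); pivot element 3/8.
Divide row 2 by 3/8; eliminate column u2 from the other rows.
After both pivots, the entry at the Z-row, column x_4 is 8/3.

8/3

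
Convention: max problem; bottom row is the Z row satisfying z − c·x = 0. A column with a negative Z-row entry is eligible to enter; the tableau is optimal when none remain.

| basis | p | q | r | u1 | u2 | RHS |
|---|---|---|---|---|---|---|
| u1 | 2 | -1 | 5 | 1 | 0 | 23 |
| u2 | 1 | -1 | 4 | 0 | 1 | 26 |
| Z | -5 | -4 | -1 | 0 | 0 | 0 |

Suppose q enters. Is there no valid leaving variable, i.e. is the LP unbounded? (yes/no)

yes

Every constraint-row entry in column q is ≤ 0, so increasing q is unbounded.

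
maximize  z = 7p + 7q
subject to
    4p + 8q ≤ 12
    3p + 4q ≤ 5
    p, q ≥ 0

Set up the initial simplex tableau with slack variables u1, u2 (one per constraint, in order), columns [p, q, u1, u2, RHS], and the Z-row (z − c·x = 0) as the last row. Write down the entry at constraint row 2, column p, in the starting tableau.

3

Constraint 2 has coefficient 3 on p.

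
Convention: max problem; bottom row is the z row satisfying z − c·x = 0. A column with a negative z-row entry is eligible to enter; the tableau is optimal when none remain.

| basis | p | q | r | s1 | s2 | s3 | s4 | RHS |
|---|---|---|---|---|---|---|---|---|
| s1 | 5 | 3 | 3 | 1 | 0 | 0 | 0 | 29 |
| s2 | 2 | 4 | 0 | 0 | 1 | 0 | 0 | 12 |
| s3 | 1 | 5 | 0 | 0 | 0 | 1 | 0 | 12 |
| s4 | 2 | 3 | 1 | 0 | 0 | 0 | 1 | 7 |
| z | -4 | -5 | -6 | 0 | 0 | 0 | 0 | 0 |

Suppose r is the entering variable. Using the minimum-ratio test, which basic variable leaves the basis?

Column r entries and ratios — s1: 29/3 = 29/3; s2: 0 ≤ 0, skip; s3: 0 ≤ 0, skip; s4: 7/1 = 7.
Smallest ratio is 7 in the row of s4, so s4 leaves.

s4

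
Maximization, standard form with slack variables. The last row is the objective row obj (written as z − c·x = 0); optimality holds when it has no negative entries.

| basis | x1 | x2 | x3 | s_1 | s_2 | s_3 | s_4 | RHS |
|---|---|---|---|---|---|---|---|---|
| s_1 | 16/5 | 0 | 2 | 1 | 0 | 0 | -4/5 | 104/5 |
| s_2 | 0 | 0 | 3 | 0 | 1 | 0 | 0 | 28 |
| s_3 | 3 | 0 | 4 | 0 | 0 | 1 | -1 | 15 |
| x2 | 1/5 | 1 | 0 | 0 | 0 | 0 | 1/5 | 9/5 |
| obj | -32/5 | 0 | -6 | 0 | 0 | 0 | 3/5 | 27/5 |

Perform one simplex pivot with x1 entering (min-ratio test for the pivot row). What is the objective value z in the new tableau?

187/5

Ratio test on column x1 — row 1: (104/5)/(16/5) = 13/2; row 2: entry 0 ≤ 0; row 3: 15/3 = 5; row 4: (9/5)/(1/5) = 9. Minimum is 5 at row 3 (s_3 leaves); pivot element 3.
Pivot on row 3; the obj-row RHS becomes 27/5 − (-32/5)·5 = 187/5.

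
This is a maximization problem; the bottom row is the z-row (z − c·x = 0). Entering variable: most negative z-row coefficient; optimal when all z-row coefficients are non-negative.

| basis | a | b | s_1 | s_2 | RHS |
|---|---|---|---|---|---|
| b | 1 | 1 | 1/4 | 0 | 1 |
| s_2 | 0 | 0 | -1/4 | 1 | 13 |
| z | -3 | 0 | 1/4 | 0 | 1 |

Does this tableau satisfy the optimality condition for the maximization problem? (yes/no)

no

The z-row has a negative entry -3 in column a, so it is not optimal.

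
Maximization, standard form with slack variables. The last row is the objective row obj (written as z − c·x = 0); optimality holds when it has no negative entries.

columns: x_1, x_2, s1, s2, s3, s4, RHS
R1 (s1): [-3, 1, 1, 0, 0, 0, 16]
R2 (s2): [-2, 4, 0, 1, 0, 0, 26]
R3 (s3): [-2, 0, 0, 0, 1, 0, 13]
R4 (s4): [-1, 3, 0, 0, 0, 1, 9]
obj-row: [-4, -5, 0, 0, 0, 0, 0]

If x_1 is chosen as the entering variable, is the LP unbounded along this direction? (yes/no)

yes

Every constraint-row entry in column x_1 is ≤ 0, so increasing x_1 is unbounded.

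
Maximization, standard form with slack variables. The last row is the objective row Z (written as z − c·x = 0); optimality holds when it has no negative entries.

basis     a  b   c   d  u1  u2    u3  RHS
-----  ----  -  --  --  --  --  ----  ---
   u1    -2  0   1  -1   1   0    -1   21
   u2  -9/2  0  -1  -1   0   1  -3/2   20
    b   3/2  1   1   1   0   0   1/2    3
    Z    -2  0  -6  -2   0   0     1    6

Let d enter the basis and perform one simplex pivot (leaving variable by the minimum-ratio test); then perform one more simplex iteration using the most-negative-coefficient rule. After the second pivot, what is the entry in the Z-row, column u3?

4

Ratio test on column d — row 1: entry -1 ≤ 0; row 2: entry -1 ≤ 0; row 3: 3/1 = 3. Minimum is 3 at row 3 (b leaves); pivot element 1.
Divide row 3 by 1; eliminate column d from the other rows.
Second iteration: most negative Z-row entry is -4 in column c, so c enters.
Ratio test on column c — row 1: 24/2 = 12; row 2: entry 0 ≤ 0; row 3: 3/1 = 3. Minimum is 3 at row 3 (d leaves); pivot element 1.
Divide row 3 by 1; eliminate column c from the other rows.
After both pivots, the entry at the Z-row, column u3 is 4.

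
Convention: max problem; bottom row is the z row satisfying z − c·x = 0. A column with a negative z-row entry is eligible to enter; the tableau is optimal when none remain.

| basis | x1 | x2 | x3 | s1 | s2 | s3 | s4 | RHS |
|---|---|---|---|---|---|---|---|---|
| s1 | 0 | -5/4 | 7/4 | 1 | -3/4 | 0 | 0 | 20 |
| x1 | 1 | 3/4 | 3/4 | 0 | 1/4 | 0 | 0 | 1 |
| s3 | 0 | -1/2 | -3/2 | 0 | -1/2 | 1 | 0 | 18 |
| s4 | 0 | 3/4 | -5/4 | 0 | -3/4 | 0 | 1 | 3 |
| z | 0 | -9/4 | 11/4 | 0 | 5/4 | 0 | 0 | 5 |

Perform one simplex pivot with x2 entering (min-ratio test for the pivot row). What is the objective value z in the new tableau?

Ratio test on column x2 — row 1: entry -5/4 ≤ 0; row 2: 1/(3/4) = 4/3; row 3: entry -1/2 ≤ 0; row 4: 3/(3/4) = 4. Minimum is 4/3 at row 2 (x1 leaves); pivot element 3/4.
Pivot on row 2; the z-row RHS becomes 5 − (-9/4)·(4/3) = 8.

8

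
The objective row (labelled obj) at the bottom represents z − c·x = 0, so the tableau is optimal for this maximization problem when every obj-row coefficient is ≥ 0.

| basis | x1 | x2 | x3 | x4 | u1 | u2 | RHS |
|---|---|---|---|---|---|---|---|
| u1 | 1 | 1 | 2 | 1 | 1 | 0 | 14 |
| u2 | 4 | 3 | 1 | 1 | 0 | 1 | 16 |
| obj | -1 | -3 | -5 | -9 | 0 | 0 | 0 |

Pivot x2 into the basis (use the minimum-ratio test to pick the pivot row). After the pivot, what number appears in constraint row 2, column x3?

Ratio test on column x2 — row 1: 14/1 = 14; row 2: 16/3 = 16/3. Minimum is 16/3 at row 2 (u2 leaves); pivot element 3.
Divide row 2 by 3; eliminate column x2 from the other rows.
In the new row 2, the x3 entry is the old entry divided by the pivot: 1/3 = 1/3.

1/3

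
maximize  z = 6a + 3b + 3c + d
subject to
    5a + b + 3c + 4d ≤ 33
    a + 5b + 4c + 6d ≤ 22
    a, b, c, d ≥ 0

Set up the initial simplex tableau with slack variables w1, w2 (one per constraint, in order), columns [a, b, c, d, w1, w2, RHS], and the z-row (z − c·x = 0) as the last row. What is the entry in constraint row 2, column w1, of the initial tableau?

Slack w1 belongs to constraint 1; its column is the unit vector e_1, so the entry in row 2 is 0.

0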